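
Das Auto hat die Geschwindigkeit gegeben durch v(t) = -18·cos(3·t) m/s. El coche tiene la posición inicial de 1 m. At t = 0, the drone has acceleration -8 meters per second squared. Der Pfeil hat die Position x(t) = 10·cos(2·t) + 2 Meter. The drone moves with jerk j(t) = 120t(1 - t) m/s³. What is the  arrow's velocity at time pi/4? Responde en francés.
Nous devons dériver notre équation de la position x(t) = 10·cos(2·t) + 2 1 fois. En prenant d/dt de x(t), nous trouvons v(t) = -20·sin(2·t). Nous avons la vitesse v(t) = -20·sin(2·t). En substituant t = pi/4: v(pi/4) = -20.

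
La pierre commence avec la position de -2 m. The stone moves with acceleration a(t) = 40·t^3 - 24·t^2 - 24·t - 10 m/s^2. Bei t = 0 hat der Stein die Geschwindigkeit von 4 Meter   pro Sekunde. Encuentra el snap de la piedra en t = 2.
Partiendo de la aceleración a(t) = 40·t^3 - 24·t^2 - 24·t - 10, tomamos 2 derivadas. Tomando d/dt de a(t), encontramos j(t) = 120·t^2 - 48·t - 24. La derivada de la sacudida da el snap: s(t) = 240·t - 48. Usando s(t) = 240·t - 48 y sustituyendo t = 2, encontramos s = 432.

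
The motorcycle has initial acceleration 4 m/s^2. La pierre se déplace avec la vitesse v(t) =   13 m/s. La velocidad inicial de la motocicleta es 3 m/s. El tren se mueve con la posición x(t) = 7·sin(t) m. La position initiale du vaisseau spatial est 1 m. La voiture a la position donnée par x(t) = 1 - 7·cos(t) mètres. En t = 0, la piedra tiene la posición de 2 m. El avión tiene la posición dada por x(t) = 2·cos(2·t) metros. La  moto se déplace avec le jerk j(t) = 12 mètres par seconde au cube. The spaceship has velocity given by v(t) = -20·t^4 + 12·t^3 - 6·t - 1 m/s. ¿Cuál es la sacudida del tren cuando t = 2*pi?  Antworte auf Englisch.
We must differentiate our position equation x(t) = 7·sin(t) 3 times. Taking d/dt of x(t), we find v(t) = 7·cos(t). Differentiating velocity, we get acceleration: a(t) = -7·sin(t). The derivative of acceleration gives jerk: j(t) = -7·cos(t). From the given jerk equation j(t) = -7·cos(t), we substitute t = 2*pi to get j = -7.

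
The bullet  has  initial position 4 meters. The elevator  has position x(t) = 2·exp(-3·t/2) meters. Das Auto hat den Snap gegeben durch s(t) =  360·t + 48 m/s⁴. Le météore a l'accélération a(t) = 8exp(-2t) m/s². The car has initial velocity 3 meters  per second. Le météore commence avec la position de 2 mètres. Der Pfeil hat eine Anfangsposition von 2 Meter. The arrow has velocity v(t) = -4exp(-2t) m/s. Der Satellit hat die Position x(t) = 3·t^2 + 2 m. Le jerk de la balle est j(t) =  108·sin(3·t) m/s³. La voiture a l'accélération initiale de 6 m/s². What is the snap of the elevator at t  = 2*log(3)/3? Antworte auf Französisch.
Nous devons dériver notre équation de la position x(t) = 2·exp(-3·t/2) 4 fois. La dérivée de la position donne la vitesse: v(t) = -3·exp(-3·t/2). La dérivée de la vitesse donne l'accélération: a(t) = 9·exp(-3·t/2)/2. La dérivée de l'accélération donne le jerk: j(t) = -27·exp(-3·t/2)/4. La dérivée du jerk donne le snap: s(t) = 81·exp(-3·t/2)/8. De l'équation du snap s(t) = 81·exp(-3·t/2)/8, nous substituons t = 2*log(3)/3 pour obtenir s = 27/8.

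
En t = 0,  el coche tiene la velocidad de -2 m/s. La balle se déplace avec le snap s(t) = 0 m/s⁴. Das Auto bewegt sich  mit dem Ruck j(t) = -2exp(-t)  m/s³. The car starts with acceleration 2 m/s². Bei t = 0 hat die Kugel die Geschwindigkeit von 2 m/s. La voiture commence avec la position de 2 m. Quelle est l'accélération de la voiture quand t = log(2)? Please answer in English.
To solve this, we need to take 1 integral of our jerk equation j(t) = -2·exp(-t). Finding the antiderivative of j(t) and using a(0) = 2: a(t) = 2·exp(-t). We have acceleration a(t) = 2·exp(-t). Substituting t = log(2): a(log(2)) = 1.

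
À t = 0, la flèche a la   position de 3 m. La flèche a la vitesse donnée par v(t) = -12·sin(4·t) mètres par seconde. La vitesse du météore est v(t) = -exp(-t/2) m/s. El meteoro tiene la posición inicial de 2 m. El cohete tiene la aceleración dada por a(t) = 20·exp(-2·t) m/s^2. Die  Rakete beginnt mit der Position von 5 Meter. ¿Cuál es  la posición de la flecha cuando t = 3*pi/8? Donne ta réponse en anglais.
We must find the integral of our velocity equation v(t) = -12·sin(4·t) 1 time. The integral of velocity, with x(0) = 3, gives position: x(t) = 3·cos(4·t). We have position x(t) = 3·cos(4·t). Substituting t = 3*pi/8: x(3*pi/8) = 0.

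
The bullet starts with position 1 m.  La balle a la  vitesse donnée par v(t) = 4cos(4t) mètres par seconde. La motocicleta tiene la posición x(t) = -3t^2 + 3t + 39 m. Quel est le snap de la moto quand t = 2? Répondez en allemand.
Um dies zu lösen, müssen wir 4 Ableitungen unserer Gleichung für die Position x(t) = -3·t^2 + 3·t + 39 nehmen. Die Ableitung von der Position ergibt die Geschwindigkeit: v(t) = 3 - 6·t. Die Ableitung von der Geschwindigkeit ergibt die Beschleunigung: a(t) = -6. Die Ableitung von der Beschleunigung ergibt den Ruck: j(t) = 0. Die Ableitung von dem Ruck ergibt den Snap: s(t) = 0. Wir haben den Snap s(t) = 0. Durch Einsetzen von t = 2: s(2) = 0.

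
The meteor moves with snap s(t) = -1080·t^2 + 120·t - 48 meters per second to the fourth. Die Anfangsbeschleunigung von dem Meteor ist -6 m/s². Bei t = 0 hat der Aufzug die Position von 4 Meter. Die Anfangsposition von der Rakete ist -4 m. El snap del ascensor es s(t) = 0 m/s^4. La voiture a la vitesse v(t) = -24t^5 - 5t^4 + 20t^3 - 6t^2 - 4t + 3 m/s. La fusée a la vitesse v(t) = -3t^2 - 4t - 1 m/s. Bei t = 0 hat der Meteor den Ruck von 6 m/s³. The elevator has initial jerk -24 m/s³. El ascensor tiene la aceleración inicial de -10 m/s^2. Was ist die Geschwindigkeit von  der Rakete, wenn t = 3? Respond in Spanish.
Usando v(t) = -3·t^2 - 4·t - 1 y sustituyendo t = 3, encontramos v = -40.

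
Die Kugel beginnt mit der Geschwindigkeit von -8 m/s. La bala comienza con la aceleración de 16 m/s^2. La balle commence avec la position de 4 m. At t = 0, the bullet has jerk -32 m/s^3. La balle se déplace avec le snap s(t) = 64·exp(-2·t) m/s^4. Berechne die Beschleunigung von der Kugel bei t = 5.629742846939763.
Wir müssen die Stammfunktion unserer Gleichung für den Snap s(t) = 64·exp(-2·t) 2-mal finden. Durch Integration von dem Snap und Verwendung der Anfangsbedingung j(0) = -32, erhalten wir j(t) = -32·exp(-2·t). Die Stammfunktion von dem Ruck ist die Beschleunigung. Mit a(0) = 16 erhalten wir a(t) = 16·exp(-2·t). Aus der Gleichung für die Beschleunigung a(t) = 16·exp(-2·t), setzen wir t = 5.629742846939763 ein und erhalten a = 0.000206151964035785.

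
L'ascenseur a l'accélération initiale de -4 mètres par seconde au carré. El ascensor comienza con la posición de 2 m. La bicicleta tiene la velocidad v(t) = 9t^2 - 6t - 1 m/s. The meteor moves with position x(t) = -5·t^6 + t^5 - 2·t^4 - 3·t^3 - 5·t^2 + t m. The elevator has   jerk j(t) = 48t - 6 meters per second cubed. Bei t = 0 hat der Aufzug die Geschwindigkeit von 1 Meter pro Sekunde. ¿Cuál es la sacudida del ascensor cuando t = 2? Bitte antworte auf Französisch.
De l'équation du jerk j(t) = 48·t - 6, nous substituons t = 2 pour obtenir j = 90.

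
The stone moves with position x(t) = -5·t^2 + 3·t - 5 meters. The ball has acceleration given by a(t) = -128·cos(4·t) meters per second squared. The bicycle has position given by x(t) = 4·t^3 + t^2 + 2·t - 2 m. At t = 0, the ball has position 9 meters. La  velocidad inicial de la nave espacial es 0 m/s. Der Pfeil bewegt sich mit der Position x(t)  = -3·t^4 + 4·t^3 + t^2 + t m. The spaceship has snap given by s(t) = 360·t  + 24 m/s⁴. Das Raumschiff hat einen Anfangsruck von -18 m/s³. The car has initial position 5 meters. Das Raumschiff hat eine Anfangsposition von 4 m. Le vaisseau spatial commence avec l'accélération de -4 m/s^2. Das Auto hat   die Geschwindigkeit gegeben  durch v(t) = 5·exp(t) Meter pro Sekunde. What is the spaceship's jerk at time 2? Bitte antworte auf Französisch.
Pour résoudre ceci, nous devons prendre 1 intégrale de notre équation du snap s(t) = 360·t + 24. La primitive du snap est le jerk. En utilisant j(0) = -18, nous obtenons j(t) = 180·t^2 + 24·t - 18. Nous avons le jerk j(t) = 180·t^2 + 24·t - 18. En substituant t = 2: j(2) = 750.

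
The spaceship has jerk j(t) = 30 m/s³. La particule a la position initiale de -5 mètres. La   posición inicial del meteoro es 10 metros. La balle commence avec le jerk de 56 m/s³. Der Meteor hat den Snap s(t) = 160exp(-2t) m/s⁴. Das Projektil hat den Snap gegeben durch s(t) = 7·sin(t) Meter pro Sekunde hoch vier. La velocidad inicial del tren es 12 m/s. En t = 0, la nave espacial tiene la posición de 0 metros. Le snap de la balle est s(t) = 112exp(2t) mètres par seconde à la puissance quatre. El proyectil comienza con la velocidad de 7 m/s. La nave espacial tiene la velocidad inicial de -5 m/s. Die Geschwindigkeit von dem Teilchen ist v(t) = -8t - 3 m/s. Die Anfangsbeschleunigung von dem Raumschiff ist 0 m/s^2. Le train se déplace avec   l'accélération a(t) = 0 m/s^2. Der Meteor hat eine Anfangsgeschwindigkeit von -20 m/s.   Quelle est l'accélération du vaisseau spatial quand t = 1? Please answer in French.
Nous devons intégrer notre équation du jerk j(t) = 30 1 fois. La primitive du jerk, avec a(0) = 0, donne l'accélération: a(t) = 30·t. Nous avons l'accélération a(t) = 30·t. En substituant t = 1: a(1) = 30.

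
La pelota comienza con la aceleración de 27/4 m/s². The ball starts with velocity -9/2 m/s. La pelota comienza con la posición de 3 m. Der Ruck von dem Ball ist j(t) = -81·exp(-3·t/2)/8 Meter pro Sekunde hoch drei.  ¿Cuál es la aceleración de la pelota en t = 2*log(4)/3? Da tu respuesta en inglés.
We must find the antiderivative of our jerk equation j(t) = -81·exp(-3·t/2)/8 1 time. Finding the integral of j(t) and using a(0) = 27/4: a(t) = 27·exp(-3·t/2)/4. We have acceleration a(t) = 27·exp(-3·t/2)/4. Substituting t = 2*log(4)/3: a(2*log(4)/3) = 27/16.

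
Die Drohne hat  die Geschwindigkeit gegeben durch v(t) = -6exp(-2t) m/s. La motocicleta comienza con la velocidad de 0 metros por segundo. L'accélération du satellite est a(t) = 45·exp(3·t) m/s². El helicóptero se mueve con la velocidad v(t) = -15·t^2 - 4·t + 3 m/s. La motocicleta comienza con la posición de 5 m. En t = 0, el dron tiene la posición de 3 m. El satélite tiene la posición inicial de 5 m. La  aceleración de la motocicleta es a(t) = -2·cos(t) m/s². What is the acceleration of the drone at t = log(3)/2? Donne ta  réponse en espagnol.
Partiendo de la velocidad v(t) = -6·exp(-2·t), tomamos 1 derivada. Tomando d/dt de v(t), encontramos a(t) = 12·exp(-2·t). Usando a(t) = 12·exp(-2·t) y sustituyendo t = log(3)/2, encontramos a = 4.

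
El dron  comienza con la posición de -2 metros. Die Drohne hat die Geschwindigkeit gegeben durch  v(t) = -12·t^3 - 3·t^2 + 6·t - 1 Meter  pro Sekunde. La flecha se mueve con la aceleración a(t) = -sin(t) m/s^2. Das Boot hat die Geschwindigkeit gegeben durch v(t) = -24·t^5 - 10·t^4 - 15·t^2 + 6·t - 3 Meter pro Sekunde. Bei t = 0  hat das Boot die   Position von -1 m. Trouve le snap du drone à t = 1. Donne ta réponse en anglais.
We must differentiate our velocity equation v(t) = -12·t^3 - 3·t^2 + 6·t - 1 3 times. Taking d/dt of v(t), we find a(t) = -36·t^2 - 6·t + 6. The derivative of acceleration gives jerk: j(t) = -72·t - 6. Taking d/dt of j(t), we find s(t) = -72. We have snap s(t) = -72. Substituting t = 1: s(1) = -72.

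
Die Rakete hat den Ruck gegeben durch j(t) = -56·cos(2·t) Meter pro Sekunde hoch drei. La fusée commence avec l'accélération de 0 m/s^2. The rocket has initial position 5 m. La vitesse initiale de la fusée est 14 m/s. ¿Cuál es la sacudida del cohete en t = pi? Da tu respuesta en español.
Usando j(t) = -56·cos(2·t) y sustituyendo t = pi, encontramos j = -56.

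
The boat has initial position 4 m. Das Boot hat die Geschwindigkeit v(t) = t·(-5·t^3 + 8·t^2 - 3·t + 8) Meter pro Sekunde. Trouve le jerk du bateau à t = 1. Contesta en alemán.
Wir müssen unsere Gleichung für die Geschwindigkeit v(t) = t·(-5·t^3 + 8·t^2 - 3·t + 8) 2-mal ableiten. Die Ableitung von der Geschwindigkeit ergibt die Beschleunigung: a(t) = -5·t^3 + 8·t^2 + t·(-15·t^2 + 16·t - 3) - 3·t + 8. Die Ableitung von der Beschleunigung ergibt den Ruck: j(t) = -30·t^2 + t·(16 - 30·t) + 32·t - 6. Mit j(t) = -30·t^2 + t·(16 - 30·t) + 32·t - 6 und Einsetzen von t = 1, finden wir j = -18.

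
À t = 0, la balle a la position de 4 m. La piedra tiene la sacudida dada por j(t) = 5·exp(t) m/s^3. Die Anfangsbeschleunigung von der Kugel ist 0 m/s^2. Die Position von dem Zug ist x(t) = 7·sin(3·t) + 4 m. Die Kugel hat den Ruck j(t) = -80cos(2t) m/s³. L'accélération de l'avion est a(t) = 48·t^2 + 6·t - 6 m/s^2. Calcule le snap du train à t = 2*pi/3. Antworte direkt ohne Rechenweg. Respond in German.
s(2*pi/3) = 0.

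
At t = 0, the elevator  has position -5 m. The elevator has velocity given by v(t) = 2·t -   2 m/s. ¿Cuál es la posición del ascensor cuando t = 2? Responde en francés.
En partant de la vitesse v(t) = 2·t - 2, nous prenons 1 primitive. L'intégrale de la vitesse, avec x(0) = -5, donne la position: x(t) = t^2 - 2·t - 5. En utilisant x(t) = t^2 - 2·t - 5 et en substituant t = 2, nous trouvons x = -5.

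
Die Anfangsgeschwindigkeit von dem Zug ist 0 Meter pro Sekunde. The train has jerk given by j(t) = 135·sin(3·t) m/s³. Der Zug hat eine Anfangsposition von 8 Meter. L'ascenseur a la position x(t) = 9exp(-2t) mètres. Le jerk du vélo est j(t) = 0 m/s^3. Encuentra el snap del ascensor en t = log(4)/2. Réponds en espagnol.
Partiendo de la posición x(t) = 9·exp(-2·t), tomamos 4 derivadas. Derivando la posición, obtenemos la velocidad: v(t) = -18·exp(-2·t). La derivada de la velocidad da la aceleración: a(t) = 36·exp(-2·t). Tomando d/dt de a(t), encontramos j(t) = -72·exp(-2·t). La derivada de la sacudida da el snap: s(t) = 144·exp(-2·t). De la ecuación del snap s(t) = 144·exp(-2·t), sustituimos t = log(4)/2 para obtener s = 36.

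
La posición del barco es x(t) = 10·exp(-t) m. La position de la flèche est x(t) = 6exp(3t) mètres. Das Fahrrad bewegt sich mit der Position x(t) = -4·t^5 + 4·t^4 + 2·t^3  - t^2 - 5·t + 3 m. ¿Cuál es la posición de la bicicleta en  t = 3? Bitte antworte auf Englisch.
We have position x(t) = -4·t^5 + 4·t^4 + 2·t^3 - t^2 - 5·t + 3. Substituting t = 3: x(3) = -615.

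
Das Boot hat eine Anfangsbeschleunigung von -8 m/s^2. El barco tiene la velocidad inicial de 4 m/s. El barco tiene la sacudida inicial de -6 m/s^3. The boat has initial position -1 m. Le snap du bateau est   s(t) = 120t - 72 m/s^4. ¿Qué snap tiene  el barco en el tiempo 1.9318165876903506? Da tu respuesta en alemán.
Aus der Gleichung für den Snap s(t) = 120·t - 72, setzen wir t = 1.9318165876903506 ein und erhalten s = 159.817990522842.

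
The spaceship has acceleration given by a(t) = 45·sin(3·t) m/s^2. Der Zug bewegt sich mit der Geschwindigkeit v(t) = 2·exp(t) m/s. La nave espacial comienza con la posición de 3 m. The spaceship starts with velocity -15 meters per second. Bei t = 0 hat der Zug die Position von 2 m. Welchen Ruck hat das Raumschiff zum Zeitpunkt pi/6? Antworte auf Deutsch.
Wir müssen unsere Gleichung für die Beschleunigung a(t) = 45·sin(3·t) 1-mal ableiten. Die Ableitung von der Beschleunigung ergibt den Ruck: j(t) = 135·cos(3·t). Aus der Gleichung für den Ruck j(t) = 135·cos(3·t), setzen wir t = pi/6 ein und erhalten j = 0.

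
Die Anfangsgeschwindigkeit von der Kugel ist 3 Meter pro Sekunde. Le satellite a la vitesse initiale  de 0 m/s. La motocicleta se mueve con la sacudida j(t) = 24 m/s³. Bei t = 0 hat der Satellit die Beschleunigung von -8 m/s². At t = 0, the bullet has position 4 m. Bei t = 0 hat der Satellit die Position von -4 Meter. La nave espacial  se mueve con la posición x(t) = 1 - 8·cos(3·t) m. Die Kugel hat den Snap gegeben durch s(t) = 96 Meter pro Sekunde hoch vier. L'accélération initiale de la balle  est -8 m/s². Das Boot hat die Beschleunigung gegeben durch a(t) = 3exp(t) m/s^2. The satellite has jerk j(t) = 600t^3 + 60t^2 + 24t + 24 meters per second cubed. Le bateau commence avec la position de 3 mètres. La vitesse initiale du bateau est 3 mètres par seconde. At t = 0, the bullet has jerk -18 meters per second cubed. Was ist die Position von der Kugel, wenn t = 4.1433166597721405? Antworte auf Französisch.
Pour résoudre ceci, nous devons prendre 4 intégrales de notre équation du snap s(t) = 96. La primitive du snap est le jerk. En utilisant j(0) = -18, nous obtenons j(t) = 96·t - 18. En prenant ∫j(t)dt et en appliquant a(0) = -8, nous trouvons a(t) = 48·t^2 - 18·t - 8. En intégrant l'accélération et en utilisant la condition initiale v(0) = 3, nous obtenons v(t) = 16·t^3 - 9·t^2 - 8·t + 3. L'intégrale de la vitesse, avec x(0) = 4, donne la position: x(t) = 4·t^4 - 3·t^3 - 4·t^2 + 3·t + 4. En utilisant x(t) = 4·t^4 - 3·t^3 - 4·t^2 + 3·t + 4 et en substituant t = 4.1433166597721405, nous trouvons x = 913.209373973257.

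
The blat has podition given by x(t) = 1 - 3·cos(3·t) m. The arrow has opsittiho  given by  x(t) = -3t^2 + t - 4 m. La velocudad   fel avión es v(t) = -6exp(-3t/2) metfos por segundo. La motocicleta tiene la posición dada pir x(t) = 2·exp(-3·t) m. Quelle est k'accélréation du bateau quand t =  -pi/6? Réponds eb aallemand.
Um dies zu lösen, müssen wir 2 Ableitungen unserer Gleichung für die Position x(t) = 1 - 3·cos(3·t) nehmen. Durch Ableiten von der Position erhalten wir die Geschwindigkeit: v(t) = 9·sin(3·t). Durch Ableiten von der Geschwindigkeit erhalten wir die Beschleunigung: a(t) = 27·cos(3·t). Aus der Gleichung für die Beschleunigung a(t) = 27·cos(3·t), setzen wir t = -pi/6 ein und erhalten a = 0.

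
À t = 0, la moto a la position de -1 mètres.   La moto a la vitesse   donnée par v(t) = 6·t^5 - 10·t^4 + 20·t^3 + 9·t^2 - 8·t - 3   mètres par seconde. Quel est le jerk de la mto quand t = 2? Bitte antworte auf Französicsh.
Pour résoudre ceci, nous devons prendre 2 dérivées de notre équation de la vitesse v(t) = 6·t^5 - 10·t^4 + 20·t^3 + 9·t^2 - 8·t - 3. La dérivée de la vitesse donne l'accélération: a(t) = 30·t^4 - 40·t^3 + 60·t^2 + 18·t - 8. En dérivant l'accélération, nous obtenons le jerk: j(t) = 120·t^3 - 120·t^2 + 120·t + 18. En utilisant j(t) = 120·t^3 - 120·t^2 + 120·t + 18 et en substituant t = 2, nous trouvons j = 738.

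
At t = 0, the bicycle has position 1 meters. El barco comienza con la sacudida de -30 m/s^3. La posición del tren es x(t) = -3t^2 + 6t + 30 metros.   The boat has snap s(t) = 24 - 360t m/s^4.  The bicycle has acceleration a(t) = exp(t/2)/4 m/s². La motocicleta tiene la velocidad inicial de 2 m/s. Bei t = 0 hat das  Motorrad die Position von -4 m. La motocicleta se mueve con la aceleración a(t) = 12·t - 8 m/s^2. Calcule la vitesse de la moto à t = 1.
En partant de l'accélération a(t) = 12·t - 8, nous prenons 1 primitive. La primitive de l'accélération est la vitesse. En utilisant v(0) = 2, nous obtenons v(t) = 6·t^2 - 8·t + 2. Nous avons la vitesse v(t) = 6·t^2 - 8·t + 2. En substituant t = 1: v(1) = 0.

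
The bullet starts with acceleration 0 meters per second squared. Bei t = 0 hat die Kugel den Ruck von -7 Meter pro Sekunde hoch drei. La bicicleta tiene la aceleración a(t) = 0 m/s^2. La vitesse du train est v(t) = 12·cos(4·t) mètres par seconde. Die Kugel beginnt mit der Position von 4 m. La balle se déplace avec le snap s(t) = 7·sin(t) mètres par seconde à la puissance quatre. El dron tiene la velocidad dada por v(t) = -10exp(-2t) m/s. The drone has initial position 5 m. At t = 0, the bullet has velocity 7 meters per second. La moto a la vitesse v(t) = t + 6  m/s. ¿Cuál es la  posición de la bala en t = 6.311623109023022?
Partiendo del snap s(t) = 7·sin(t), tomamos 4 antiderivadas. La antiderivada del snap, con j(0) = -7, da la sacudida: j(t) = -7·cos(t). Integrando la sacudida y usando la condición inicial a(0) = 0, obtenemos a(t) = -7·sin(t). La integral de la aceleración, con v(0) = 7, da la velocidad: v(t) = 7·cos(t). Integrando la velocidad y usando la condición inicial x(0) = 4, obtenemos x(t) = 7·sin(t) + 4. Usando x(t) = 7·sin(t) + 4 y sustituyendo t = 6.311623109023022, encontramos x = 4.19903778311241.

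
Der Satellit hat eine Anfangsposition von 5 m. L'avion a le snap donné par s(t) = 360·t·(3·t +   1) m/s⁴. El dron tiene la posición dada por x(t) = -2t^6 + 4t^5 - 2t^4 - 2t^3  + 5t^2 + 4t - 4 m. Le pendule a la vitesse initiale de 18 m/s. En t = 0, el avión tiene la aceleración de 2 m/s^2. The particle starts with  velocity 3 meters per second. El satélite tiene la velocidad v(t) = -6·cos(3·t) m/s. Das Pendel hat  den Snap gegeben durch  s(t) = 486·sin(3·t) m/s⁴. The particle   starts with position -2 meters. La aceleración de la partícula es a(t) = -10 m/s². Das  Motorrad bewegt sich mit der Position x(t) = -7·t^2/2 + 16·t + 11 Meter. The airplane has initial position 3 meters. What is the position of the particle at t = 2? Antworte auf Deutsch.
Wir müssen das Integral unserer Gleichung für die Beschleunigung a(t) = -10 2-mal finden. Das Integral von der Beschleunigung, mit v(0) = 3, ergibt die Geschwindigkeit: v(t) = 3 - 10·t. Durch Integration von der Geschwindigkeit und Verwendung der Anfangsbedingung x(0) = -2, erhalten wir x(t) = -5·t^2 + 3·t - 2. Mit x(t) = -5·t^2 + 3·t - 2 und Einsetzen von t = 2, finden wir x = -16.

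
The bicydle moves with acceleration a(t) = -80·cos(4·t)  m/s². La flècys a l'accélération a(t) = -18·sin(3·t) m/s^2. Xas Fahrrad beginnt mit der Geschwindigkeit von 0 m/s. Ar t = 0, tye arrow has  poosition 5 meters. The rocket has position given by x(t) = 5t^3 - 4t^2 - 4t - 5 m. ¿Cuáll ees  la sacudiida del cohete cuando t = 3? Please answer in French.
Nous devons dériver notre équation de la position x(t) = 5·t^3 - 4·t^2 - 4·t - 5 3 fois. En prenant d/dt de x(t), nous trouvons v(t) = 15·t^2 - 8·t - 4. En dérivant la vitesse, nous obtenons l'accélération: a(t) = 30·t - 8. En prenant d/dt de a(t), nous trouvons j(t) = 30. Nous avons le jerk j(t) = 30. En substituant t = 3: j(3) = 30.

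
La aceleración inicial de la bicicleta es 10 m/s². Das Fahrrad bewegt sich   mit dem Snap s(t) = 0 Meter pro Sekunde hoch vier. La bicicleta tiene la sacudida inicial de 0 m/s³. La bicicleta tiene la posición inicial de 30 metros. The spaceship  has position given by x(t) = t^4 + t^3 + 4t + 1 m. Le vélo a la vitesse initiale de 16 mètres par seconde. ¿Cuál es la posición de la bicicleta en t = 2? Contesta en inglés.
Starting from snap s(t) = 0, we take 4 antiderivatives. The antiderivative of snap is jerk. Using j(0) = 0, we get j(t) = 0. Taking ∫j(t)dt and applying a(0) = 10, we find a(t) = 10. Finding the antiderivative of a(t) and using v(0) = 16: v(t) = 10·t + 16. The antiderivative of velocity, with x(0) = 30, gives position: x(t) = 5·t^2 + 16·t + 30. From the given position equation x(t) = 5·t^2 + 16·t + 30, we substitute t = 2 to get x = 82.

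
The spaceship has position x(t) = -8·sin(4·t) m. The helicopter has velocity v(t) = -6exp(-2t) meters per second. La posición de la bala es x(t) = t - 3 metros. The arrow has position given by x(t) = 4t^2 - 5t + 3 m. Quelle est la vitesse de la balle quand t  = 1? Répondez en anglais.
To solve this, we need to take 1 derivative of our position equation x(t) = t - 3. Differentiating position, we get velocity: v(t) = 1. We have velocity v(t) = 1. Substituting t = 1: v(1) = 1.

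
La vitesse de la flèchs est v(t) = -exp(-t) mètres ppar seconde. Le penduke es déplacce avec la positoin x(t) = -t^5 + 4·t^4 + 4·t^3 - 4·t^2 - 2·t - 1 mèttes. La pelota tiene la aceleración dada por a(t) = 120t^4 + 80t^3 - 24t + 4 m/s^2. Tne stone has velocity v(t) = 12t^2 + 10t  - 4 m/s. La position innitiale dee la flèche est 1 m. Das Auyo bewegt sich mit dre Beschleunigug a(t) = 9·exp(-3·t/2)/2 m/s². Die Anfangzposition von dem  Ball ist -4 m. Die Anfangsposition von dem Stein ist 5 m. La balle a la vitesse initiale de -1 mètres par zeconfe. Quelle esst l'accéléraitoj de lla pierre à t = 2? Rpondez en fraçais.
Nous devons dériver notre équation de la vitesse v(t) = 12·t^2 + 10·t - 4 1 fois. En dérivant la vitesse, nous obtenons l'accélération: a(t) = 24·t + 10. Nous avons l'accélération a(t) = 24·t + 10. En substituant t = 2: a(2) = 58.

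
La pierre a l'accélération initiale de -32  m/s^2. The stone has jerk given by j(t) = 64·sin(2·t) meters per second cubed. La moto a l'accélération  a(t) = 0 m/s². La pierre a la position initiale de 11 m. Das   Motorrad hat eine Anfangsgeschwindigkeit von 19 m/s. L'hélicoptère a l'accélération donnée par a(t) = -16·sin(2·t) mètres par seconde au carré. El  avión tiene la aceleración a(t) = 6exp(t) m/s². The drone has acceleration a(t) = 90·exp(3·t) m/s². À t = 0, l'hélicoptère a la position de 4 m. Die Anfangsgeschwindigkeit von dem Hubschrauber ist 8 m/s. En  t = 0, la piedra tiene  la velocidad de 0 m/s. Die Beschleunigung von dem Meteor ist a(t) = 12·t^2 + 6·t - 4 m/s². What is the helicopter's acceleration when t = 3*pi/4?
Using a(t) = -16·sin(2·t) and substituting t = 3*pi/4, we find a = 16.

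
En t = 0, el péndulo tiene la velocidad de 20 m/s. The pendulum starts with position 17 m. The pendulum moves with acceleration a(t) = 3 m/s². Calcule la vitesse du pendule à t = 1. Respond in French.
Pour résoudre ceci, nous devons prendre 1 intégrale de notre équation de l'accélération a(t) = 3. La primitive de l'accélération est la vitesse. En utilisant v(0) = 20, nous obtenons v(t) = 3·t + 20. En utilisant v(t) = 3·t + 20 et en substituant t = 1, nous trouvons v = 23.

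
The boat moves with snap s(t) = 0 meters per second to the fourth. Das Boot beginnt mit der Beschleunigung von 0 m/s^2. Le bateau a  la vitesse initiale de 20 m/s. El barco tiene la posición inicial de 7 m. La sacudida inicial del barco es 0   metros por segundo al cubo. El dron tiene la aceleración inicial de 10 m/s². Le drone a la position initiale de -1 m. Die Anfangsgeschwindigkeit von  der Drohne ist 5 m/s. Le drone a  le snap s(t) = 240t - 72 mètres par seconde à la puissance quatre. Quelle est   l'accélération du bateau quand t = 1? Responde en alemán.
Wir müssen unsere Gleichung für den Snap s(t) = 0 2-mal integrieren. Die Stammfunktion von dem Snap, mit j(0) = 0, ergibt den Ruck: j(t) = 0. Das Integral von dem Ruck, mit a(0) = 0, ergibt die Beschleunigung: a(t) = 0. Wir haben die Beschleunigung a(t) = 0. Durch Einsetzen von t = 1: a(1) = 0.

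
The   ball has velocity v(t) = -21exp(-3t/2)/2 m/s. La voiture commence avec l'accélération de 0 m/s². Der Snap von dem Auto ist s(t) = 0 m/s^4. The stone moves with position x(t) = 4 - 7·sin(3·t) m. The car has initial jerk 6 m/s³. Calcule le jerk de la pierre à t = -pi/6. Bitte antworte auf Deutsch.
Wir müssen unsere Gleichung für die Position x(t) = 4 - 7·sin(3·t) 3-mal ableiten. Durch Ableiten von der Position erhalten wir die Geschwindigkeit: v(t) = -21·cos(3·t). Die Ableitung von der Geschwindigkeit ergibt die Beschleunigung: a(t) = 63·sin(3·t). Mit d/dt von a(t) finden wir j(t) = 189·cos(3·t). Aus der Gleichung für den Ruck j(t) = 189·cos(3·t), setzen wir t = -pi/6 ein und erhalten j = 0.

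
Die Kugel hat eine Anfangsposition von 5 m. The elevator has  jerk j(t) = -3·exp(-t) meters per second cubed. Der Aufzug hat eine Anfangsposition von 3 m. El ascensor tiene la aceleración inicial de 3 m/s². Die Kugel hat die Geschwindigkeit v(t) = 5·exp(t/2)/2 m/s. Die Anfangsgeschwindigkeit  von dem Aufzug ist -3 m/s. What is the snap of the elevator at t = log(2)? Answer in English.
Starting from jerk j(t) = -3·exp(-t), we take 1 derivative. Differentiating jerk, we get snap: s(t) = 3·exp(-t). We have snap s(t) = 3·exp(-t). Substituting t = log(2): s(log(2)) = 3/2.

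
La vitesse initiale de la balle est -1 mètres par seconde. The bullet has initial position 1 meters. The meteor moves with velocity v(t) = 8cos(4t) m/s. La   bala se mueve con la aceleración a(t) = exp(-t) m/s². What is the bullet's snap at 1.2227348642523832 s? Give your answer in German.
Ausgehend von der Beschleunigung a(t) = exp(-t), nehmen wir 2 Ableitungen. Mit d/dt von a(t) finden wir j(t) = -exp(-t). Mit d/dt von j(t) finden wir s(t) = exp(-t). Mit s(t) = exp(-t) und Einsetzen von t = 1.2227348642523832, finden wir s = 0.294423855572880.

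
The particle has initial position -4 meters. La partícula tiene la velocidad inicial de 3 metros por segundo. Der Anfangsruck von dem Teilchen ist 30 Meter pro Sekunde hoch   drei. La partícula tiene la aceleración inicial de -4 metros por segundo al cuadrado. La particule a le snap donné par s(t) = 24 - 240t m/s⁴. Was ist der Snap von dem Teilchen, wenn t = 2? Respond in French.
De l'équation du snap s(t) = 24 - 240·t, nous substituons t = 2 pour obtenir s = -456.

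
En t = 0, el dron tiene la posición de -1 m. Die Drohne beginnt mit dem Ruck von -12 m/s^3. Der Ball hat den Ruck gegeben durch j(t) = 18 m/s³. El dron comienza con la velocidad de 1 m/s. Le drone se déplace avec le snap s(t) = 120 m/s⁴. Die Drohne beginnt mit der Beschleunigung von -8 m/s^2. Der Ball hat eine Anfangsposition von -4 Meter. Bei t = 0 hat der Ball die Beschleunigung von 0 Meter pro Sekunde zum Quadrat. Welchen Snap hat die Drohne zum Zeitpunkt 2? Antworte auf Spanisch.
De la ecuación del snap s(t) = 120, sustituimos t = 2 para obtener s = 120.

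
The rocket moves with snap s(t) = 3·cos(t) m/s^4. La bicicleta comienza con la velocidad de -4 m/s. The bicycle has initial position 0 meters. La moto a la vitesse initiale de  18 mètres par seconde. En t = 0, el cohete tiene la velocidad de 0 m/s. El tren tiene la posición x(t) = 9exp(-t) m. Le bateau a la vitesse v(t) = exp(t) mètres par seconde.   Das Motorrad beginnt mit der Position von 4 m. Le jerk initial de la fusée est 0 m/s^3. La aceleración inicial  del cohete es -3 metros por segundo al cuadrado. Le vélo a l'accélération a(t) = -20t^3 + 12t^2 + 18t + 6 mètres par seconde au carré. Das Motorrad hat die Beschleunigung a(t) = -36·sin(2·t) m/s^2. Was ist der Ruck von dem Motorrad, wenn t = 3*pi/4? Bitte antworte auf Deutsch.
Wir müssen unsere Gleichung für die Beschleunigung a(t) = -36·sin(2·t) 1-mal ableiten. Die Ableitung von der Beschleunigung ergibt den Ruck: j(t) = -72·cos(2·t). Wir haben den Ruck j(t) = -72·cos(2·t). Durch Einsetzen von t = 3*pi/4: j(3*pi/4) = 0.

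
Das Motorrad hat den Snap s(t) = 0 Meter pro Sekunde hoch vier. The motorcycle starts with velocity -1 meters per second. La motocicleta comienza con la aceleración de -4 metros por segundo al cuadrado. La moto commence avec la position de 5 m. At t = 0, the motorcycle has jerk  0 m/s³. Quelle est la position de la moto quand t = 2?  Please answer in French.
Nous devons trouver l'intégrale de notre équation du snap s(t) = 0 4 fois. La primitive du snap, avec j(0) = 0, donne le jerk: j(t) = 0. En prenant ∫j(t)dt et en appliquant a(0) = -4, nous trouvons a(t) = -4. La primitive de l'accélération, avec v(0) = -1, donne la vitesse: v(t) = -4·t - 1. En prenant ∫v(t)dt et en appliquant x(0) = 5, nous trouvons x(t) = -2·t^2 - t + 5. De l'équation de la position x(t) = -2·t^2 - t + 5, nous substituons t = 2 pour obtenir x = -5.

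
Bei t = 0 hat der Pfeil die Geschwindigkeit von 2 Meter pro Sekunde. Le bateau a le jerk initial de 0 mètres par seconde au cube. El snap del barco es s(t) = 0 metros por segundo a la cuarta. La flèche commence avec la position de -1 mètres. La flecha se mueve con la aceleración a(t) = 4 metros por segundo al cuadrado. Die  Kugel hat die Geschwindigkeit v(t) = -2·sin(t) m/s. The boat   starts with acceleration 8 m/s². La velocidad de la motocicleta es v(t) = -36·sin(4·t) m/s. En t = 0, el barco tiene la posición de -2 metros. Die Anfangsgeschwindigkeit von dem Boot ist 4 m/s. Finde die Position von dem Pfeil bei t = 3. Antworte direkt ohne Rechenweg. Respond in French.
La position à t = 3 est x = 23.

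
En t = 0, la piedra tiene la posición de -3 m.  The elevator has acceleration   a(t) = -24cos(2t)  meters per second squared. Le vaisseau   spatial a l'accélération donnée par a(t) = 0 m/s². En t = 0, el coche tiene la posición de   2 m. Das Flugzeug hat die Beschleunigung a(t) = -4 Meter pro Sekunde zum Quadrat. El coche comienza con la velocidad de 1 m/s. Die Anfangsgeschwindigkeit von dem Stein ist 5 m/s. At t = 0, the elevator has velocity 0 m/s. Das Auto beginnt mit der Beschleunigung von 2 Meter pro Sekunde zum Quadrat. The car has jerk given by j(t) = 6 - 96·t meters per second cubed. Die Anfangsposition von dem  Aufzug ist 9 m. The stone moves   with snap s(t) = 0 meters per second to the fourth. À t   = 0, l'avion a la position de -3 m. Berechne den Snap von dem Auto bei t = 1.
Um dies zu lösen, müssen wir 1 Ableitung unserer Gleichung für den Ruck j(t) = 6 - 96·t nehmen. Mit d/dt von j(t) finden wir s(t) = -96. Wir haben den Snap s(t) = -96. Durch Einsetzen von t = 1: s(1) = -96.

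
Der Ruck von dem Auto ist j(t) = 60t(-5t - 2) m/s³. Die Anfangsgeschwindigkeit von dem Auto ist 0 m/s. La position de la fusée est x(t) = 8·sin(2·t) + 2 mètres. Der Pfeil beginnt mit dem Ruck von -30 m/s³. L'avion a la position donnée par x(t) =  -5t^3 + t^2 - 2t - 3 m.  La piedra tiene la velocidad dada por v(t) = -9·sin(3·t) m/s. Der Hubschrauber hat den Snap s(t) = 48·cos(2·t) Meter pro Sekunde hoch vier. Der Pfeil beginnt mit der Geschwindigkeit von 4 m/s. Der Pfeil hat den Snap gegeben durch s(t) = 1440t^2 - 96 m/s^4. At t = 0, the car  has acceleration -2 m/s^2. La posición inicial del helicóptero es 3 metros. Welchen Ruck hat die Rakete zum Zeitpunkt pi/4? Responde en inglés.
To solve this, we need to take 3 derivatives of our position equation x(t) = 8·sin(2·t) + 2. Taking d/dt of x(t), we find v(t) = 16·cos(2·t). The derivative of velocity gives acceleration: a(t) = -32·sin(2·t). Taking d/dt of a(t), we find j(t) = -64·cos(2·t). We have jerk j(t) = -64·cos(2·t). Substituting t = pi/4: j(pi/4) = 0.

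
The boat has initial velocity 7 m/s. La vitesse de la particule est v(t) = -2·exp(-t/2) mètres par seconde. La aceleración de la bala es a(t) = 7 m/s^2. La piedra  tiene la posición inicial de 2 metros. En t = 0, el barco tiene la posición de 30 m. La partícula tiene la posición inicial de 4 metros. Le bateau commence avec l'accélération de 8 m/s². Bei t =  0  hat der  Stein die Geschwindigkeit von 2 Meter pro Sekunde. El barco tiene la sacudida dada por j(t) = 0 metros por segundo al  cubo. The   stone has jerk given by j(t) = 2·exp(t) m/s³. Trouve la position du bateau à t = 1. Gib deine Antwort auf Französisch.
Pour résoudre ceci, nous devons prendre 3 primitives de notre équation du jerk j(t) = 0. L'intégrale du jerk, avec a(0) = 8, donne l'accélération: a(t) = 8. La primitive de l'accélération est la vitesse. En utilisant v(0) = 7, nous obtenons v(t) = 8·t + 7. La primitive de la vitesse, avec x(0) = 30, donne la position: x(t) = 4·t^2 + 7·t + 30. En utilisant x(t) = 4·t^2 + 7·t + 30 et en substituant t = 1, nous trouvons x = 41.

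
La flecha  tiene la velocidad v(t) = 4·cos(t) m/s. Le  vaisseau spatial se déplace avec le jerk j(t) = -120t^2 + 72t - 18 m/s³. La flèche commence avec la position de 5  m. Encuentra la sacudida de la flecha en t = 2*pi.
Para resolver esto, necesitamos tomar 2 derivadas de nuestra ecuación de la velocidad v(t) = 4·cos(t). Derivando la velocidad, obtenemos la aceleración: a(t) = -4·sin(t). Derivando la aceleración, obtenemos la sacudida: j(t) = -4·cos(t). Usando j(t) = -4·cos(t) y sustituyendo t = 2*pi, encontramos j = -4.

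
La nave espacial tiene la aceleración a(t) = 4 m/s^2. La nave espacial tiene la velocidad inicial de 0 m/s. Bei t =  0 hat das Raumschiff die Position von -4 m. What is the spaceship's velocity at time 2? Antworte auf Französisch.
Nous devons trouver la primitive de notre équation de l'accélération a(t) = 4 1 fois. L'intégrale de l'accélération, avec v(0) = 0, donne la vitesse: v(t) = 4·t. En utilisant v(t) = 4·t et en substituant t = 2, nous trouvons v = 8.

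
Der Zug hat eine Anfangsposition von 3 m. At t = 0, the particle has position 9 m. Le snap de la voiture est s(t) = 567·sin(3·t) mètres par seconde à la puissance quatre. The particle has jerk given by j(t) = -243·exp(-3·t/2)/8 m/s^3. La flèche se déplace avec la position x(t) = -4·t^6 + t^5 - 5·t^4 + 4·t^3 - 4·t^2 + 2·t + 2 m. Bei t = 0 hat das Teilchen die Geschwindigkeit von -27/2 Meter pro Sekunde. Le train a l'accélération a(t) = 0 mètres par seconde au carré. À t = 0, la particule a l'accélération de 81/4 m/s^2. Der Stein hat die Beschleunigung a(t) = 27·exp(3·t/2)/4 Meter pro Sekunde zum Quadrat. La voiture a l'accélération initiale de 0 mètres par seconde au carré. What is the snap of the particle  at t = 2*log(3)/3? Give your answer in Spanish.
Para resolver esto, necesitamos tomar 1 derivada de nuestra ecuación de la sacudida j(t) = -243·exp(-3·t/2)/8. La derivada de la sacudida da el snap: s(t) = 729·exp(-3·t/2)/16. De la ecuación del snap s(t) = 729·exp(-3·t/2)/16, sustituimos t = 2*log(3)/3 para obtener s = 243/16.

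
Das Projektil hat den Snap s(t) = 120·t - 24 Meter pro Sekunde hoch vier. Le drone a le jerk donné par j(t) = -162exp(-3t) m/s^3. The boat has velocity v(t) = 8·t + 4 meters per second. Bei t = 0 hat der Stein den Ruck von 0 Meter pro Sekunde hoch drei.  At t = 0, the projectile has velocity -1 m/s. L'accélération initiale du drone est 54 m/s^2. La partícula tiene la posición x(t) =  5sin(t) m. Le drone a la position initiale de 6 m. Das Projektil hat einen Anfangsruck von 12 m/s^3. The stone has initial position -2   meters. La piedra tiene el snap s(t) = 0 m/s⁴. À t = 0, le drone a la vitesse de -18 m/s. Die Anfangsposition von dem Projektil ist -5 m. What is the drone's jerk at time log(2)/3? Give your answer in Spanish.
Usando j(t) = -162·exp(-3·t) y sustituyendo t = log(2)/3, encontramos j = -81.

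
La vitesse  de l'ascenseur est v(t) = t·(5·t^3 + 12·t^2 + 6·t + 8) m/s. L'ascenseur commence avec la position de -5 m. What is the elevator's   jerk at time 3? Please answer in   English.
We must differentiate our velocity equation v(t) = t·(5·t^3 + 12·t^2 + 6·t + 8) 2 times. Taking d/dt of v(t), we find a(t) = 5·t^3 + 12·t^2 + t·(15·t^2 + 24·t + 6) + 6·t + 8. The derivative of acceleration gives jerk: j(t) = 30·t^2 + t·(30·t + 24) + 48·t + 12. We have jerk j(t) = 30·t^2 + t·(30·t + 24) + 48·t + 12. Substituting t = 3: j(3) = 768.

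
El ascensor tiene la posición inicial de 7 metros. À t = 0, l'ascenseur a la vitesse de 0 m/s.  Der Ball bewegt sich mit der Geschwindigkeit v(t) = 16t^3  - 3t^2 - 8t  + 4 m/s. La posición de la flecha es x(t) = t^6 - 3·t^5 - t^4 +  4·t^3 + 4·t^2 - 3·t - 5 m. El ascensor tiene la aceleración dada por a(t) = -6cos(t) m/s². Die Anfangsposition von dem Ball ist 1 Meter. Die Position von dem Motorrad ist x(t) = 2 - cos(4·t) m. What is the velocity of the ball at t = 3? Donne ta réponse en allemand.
Mit v(t) = 16·t^3 - 3·t^2 - 8·t + 4 und Einsetzen von t = 3, finden wir v = 385.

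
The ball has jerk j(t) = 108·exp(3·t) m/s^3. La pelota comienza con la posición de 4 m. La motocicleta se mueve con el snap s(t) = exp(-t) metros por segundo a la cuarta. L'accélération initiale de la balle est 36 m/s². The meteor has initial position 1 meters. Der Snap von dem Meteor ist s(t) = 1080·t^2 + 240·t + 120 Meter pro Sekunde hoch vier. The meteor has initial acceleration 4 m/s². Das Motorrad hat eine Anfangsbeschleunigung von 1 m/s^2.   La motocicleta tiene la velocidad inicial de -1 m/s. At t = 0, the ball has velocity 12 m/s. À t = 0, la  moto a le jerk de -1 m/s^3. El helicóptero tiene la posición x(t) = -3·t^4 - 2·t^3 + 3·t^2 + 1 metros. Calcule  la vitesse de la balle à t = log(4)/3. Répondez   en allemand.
Wir müssen die Stammfunktion unserer Gleichung für den Ruck j(t) = 108·exp(3·t) 2-mal finden. Die Stammfunktion von dem Ruck, mit a(0) = 36, ergibt die Beschleunigung: a(t) = 36·exp(3·t). Das Integral von der Beschleunigung, mit v(0) = 12, ergibt die Geschwindigkeit: v(t) = 12·exp(3·t). Mit v(t) = 12·exp(3·t) und Einsetzen von t = log(4)/3, finden wir v = 48.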